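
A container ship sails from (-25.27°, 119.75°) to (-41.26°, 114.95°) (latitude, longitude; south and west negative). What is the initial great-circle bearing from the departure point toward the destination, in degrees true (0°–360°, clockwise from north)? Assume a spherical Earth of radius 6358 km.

192.8°

N = sin Δλ·cos φ₂ = -0.0629;  D = cos φ₁ sin φ₂ − sin φ₁ cos φ₂ cos Δλ = -0.2766
initial course = atan2(N, D) = 192.81°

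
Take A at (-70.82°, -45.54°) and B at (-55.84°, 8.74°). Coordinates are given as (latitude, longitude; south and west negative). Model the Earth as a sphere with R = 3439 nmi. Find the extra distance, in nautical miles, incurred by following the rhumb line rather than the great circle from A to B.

Great circle: cos σ = sin φ₁ sin φ₂ + cos φ₁ cos φ₂ cos Δλ,  σ = 0.4751 rad → d_gc = 1633.91 nmi
Rhumb line: Δψ = +0.5980, q = Δφ/Δψ = 0.4372, d_rh = R√(Δφ²+q²Δλ²) = 1684.38 nmi
Excess = 1684.38 − 1633.91 = 50.47 ≈ 50 nmi

50 nmi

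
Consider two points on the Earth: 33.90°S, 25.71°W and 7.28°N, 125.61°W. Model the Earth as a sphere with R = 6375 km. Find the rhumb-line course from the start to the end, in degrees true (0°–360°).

293.5°

Meridional parts: M(φ₁)=-0.6296, M(φ₂)=+0.1274 → ΔM = +0.7570;  Δλ = -1.7436 rad
tan C = Δλ / ΔM = -2.3034 → C = 293.47°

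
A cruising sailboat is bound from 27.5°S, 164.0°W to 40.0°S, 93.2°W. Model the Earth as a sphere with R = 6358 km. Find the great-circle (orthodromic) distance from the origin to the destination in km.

6508 km

cos σ = sin φ₁ sin φ₂ + cos φ₁ cos φ₂ cos Δλ
      = sin(-27.50°)sin(-40.00°) + cos(-27.50°)cos(-40.00°)cos(70.80°) = 0.5203
σ = 58.650° → d = Rσ = 6358·1.02363 = 6508 km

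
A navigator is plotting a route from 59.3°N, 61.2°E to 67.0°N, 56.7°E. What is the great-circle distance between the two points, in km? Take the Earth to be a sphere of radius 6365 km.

Haversine: a = sin²(Δφ/2)+cos φ₁ cos φ₂ sin²(Δλ/2) = 0.00482;  σ = 2·atan2(√a,√(1−a))
σ = 7.959° → d = Rσ = 6365·0.13890 = 884 km

884 km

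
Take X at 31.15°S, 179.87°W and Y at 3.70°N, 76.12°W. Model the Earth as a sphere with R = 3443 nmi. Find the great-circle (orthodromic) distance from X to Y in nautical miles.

6230 nmi

cos σ = sin φ₁ sin φ₂ + cos φ₁ cos φ₂ cos Δλ
      = sin(-31.15°)sin(3.70°) + cos(-31.15°)cos(3.70°)cos(103.75°) = -0.2364
σ = 103.673° → d = Rσ = 3443·1.80943 = 6230 nmi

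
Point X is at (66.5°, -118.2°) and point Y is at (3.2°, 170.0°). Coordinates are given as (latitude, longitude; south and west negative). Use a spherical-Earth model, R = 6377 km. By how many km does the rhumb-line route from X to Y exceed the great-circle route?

Great circle: cos σ = sin φ₁ sin φ₂ + cos φ₁ cos φ₂ cos Δλ,  σ = 1.3943 rad → d_gc = 8891.7 km
Rhumb line: Δψ = -1.5143, q = Δφ/Δψ = 0.7296, d_rh = R√(Δφ²+q²Δλ²) = 9144.7 km
Excess = 9144.7 − 8891.7 = 253.0 ≈ 253 km

253 km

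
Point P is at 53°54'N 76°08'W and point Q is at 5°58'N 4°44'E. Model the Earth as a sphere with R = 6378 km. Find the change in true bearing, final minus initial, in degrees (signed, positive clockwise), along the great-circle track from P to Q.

+49.9°

Initial bearing θ₁ = atan2(sin Δλ cos φ₂, cos φ₁ sin φ₂ − sin φ₁ cos φ₂ cos Δλ) = 93.86°
Final bearing θ₂ = (initial bearing from the destination back to the start) + 180° = 143.77°
Δθ = θ₂ − θ₁ = +49.9°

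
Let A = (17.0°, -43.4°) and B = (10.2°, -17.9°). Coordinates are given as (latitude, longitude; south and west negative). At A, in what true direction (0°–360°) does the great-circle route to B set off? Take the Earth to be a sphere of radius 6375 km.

θ = atan2( sin Δλ·cos φ₂ ,  cos φ₁ sin φ₂ − sin φ₁ cos φ₂ cos Δλ )
  = atan2(+0.4237, -0.0904) = 102.04°

102.0°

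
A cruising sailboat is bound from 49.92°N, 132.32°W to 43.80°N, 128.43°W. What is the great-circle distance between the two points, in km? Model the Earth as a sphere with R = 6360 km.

740 km

Haversine: a = sin²(Δφ/2)+cos φ₁ cos φ₂ sin²(Δλ/2) = 0.00338;  σ = 2·atan2(√a,√(1−a))
σ = 6.671° → d = Rσ = 6360·0.11643 = 740 km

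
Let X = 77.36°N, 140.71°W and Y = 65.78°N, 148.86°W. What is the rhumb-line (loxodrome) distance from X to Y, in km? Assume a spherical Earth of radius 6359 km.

1315 km

Δψ = ln[tan(π/4+φ₂/2)/tan(π/4+φ₁/2)] = -0.6613;  Δφ = -0.2021 rad,  Δλ = -0.1422 rad
q = Δφ/Δψ = 0.3056
d = R·√(Δφ² + q²Δλ²) = 6359·0.20673 = 1315 km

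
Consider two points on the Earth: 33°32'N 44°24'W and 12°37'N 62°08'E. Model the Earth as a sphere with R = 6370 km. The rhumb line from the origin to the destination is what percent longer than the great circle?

3.2%

Great circle: σ = 1.6818 rad → d_gc = Rσ = 10713.3 km
Rhumb: Δφ = -0.3651, Δλ = +1.8594, Δψ = -0.3999, q = Δφ/Δψ = 0.9130 → d_rh = R√(Δφ²+q²Δλ²) = 11060.8 km
Excess = (11060.8 − 10713.3) / 10713.3 = 347.5 / 10713.3 = 3.24% ≈ 3.2%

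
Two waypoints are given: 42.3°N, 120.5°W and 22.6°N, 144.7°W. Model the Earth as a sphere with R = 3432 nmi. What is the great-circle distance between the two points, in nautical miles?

Haversine: a = sin²(Δφ/2)+cos φ₁ cos φ₂ sin²(Δλ/2) = 0.05927;  σ = 2·atan2(√a,√(1−a))
σ = 28.181° → d = Rσ = 3432·0.49184 = 1688 nmi

1688 nmi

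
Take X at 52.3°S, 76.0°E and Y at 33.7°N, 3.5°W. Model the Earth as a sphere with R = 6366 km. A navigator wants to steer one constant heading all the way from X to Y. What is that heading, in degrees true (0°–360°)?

320.8°

Meridional parts: M(φ₁)=-1.0747, M(φ₂)=+0.6254 → ΔM = +1.7000;  Δλ = -1.3875 rad
tan C = Δλ / ΔM = -0.8162 → C = 320.78°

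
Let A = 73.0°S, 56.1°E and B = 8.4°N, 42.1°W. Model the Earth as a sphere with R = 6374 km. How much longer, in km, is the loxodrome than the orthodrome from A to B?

Great circle: cos σ = sin φ₁ sin φ₂ + cos φ₁ cos φ₂ cos Δλ,  σ = 1.7528 rad → d_gc = 11172.0 km
Rhumb line: Δψ = +2.0479, q = Δφ/Δψ = 0.6937, d_rh = R√(Δφ²+q²Δλ²) = 11808.4 km
Excess = 11808.4 − 11172.0 = 636.4 ≈ 636 km

636 km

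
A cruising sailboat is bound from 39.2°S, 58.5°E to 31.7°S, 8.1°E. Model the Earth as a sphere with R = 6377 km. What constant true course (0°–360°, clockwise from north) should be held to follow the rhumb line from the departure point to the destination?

280.4°

Meridional parts: M(φ₁)=-0.7448, M(φ₂)=-0.5839 → ΔM = +0.1609;  Δλ = -0.8796 rad
tan C = Δλ / ΔM = -5.4664 → C = 280.37°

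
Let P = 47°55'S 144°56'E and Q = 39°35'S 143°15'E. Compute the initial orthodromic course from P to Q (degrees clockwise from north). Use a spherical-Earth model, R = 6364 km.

N = sin Δλ·cos φ₂ = -0.0226;  D = cos φ₁ sin φ₂ − sin φ₁ cos φ₂ cos Δλ = +0.1447
initial course = atan2(N, D) = 351.11°

351.1°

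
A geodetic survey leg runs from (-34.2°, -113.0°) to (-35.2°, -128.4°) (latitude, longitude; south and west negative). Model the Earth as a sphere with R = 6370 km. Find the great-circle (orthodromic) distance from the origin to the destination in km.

1411 km

cos σ = sin φ₁ sin φ₂ + cos φ₁ cos φ₂ cos Δλ
      = sin(-34.20°)sin(-35.20°) + cos(-34.20°)cos(-35.20°)cos(-15.40°) = 0.9756
σ = 12.688° → d = Rσ = 6370·0.22144 = 1411 km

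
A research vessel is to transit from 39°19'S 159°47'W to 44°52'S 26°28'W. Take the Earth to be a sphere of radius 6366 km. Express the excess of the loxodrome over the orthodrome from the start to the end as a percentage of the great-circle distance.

Great circle: σ = 1.4999 rad → d_gc = Rσ = 9548.5 km
Rhumb: Δφ = -0.0969, Δλ = +2.3268, Δψ = -0.1307, q = Δφ/Δψ = 0.7413 → d_rh = R√(Δφ²+q²Δλ²) = 10997.9 km
Excess = (10997.9 − 9548.5) / 9548.5 = 1449.4 / 9548.5 = 15.18% ≈ 15.2%

15.2%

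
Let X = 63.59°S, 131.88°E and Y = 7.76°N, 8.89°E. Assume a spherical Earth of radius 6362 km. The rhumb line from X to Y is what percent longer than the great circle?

8.0%

Great circle: σ = 1.9400 rad → d_gc = Rσ = 12342.5 km
Rhumb: Δφ = +1.2453, Δλ = -2.1466, Δψ = +1.5856, q = Δφ/Δψ = 0.7854 → d_rh = R√(Δφ²+q²Δλ²) = 13334.5 km
Excess = (13334.5 − 12342.5) / 12342.5 = 992.0 / 12342.5 = 8.04% ≈ 8.0%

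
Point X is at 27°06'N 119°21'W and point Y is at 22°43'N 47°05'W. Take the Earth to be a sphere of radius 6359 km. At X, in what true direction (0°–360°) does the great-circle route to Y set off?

76.2°

N = sin Δλ·cos φ₂ = +0.8786;  D = cos φ₁ sin φ₂ − sin φ₁ cos φ₂ cos Δλ = +0.2158
initial course = atan2(N, D) = 76.20°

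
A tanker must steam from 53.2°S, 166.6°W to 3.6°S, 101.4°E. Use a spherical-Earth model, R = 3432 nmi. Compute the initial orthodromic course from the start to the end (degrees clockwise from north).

266.2°

θ = atan2( sin Δλ·cos φ₂ ,  cos φ₁ sin φ₂ − sin φ₁ cos φ₂ cos Δλ )
  = atan2(-0.9974, -0.0655) = 266.24°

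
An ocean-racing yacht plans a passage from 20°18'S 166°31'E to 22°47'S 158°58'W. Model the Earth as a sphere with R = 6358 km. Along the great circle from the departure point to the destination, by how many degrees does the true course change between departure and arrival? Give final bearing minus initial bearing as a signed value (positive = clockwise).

Initial bearing θ₁ = atan2(sin Δλ cos φ₂, cos φ₁ sin φ₂ − sin φ₁ cos φ₂ cos Δλ) = 100.80°
Final bearing θ₂ = (initial bearing from the destination back to the start) + 180° = 87.78°
Δθ = θ₂ − θ₁ = -13.0°

-13.0°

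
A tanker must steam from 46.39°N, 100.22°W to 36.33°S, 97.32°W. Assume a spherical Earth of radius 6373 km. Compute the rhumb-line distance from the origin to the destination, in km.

Δψ = ln[tan(π/4+φ₂/2)/tan(π/4+φ₁/2)] = -1.5975;  Δφ = -1.4437 rad,  Δλ = +0.0506 rad
q = Δφ/Δψ = 0.9037
d = R·√(Δφ² + q²Δλ²) = 6373·1.44446 = 9206 km

9206 km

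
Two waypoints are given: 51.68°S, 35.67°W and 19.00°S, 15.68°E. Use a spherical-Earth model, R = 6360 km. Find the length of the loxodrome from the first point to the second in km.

Δψ = ln[tan(π/4+φ₂/2)/tan(π/4+φ₁/2)] = +0.7193;  Δφ = +0.5704 rad,  Δλ = +0.8962 rad
q = Δφ/Δψ = 0.7930
d = R·√(Δφ² + q²Δλ²) = 6360·0.91128 = 5796 km

5796 km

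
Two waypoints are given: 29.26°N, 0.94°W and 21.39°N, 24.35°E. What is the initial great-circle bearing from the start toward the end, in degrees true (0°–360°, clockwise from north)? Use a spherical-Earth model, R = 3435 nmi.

103.2°

θ = atan2( sin Δλ·cos φ₂ ,  cos φ₁ sin φ₂ − sin φ₁ cos φ₂ cos Δλ )
  = atan2(+0.3978, -0.0933) = 103.20°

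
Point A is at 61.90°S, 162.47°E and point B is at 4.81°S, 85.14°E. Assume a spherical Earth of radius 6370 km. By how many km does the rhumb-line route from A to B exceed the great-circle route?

Great circle: cos σ = sin φ₁ sin φ₂ + cos φ₁ cos φ₂ cos Δλ,  σ = 1.3929 rad → d_gc = 8873.1 km
Rhumb line: Δψ = +1.3012, q = Δφ/Δψ = 0.7657, d_rh = R√(Δφ²+q²Δλ²) = 9144.8 km
Excess = 9144.8 − 8873.1 = 271.7 ≈ 272 km

272 km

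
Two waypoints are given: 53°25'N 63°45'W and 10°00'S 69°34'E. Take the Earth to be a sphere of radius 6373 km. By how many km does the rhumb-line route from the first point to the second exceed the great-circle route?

952 km

Great circle: cos σ = sin φ₁ sin φ₂ + cos φ₁ cos φ₂ cos Δλ,  σ = 2.1437 rad → d_gc = 13662.0 km
Rhumb line: Δψ = -1.2824, q = Δφ/Δψ = 0.8631, d_rh = R√(Δφ²+q²Δλ²) = 14613.7 km
Excess = 14613.7 − 13662.0 = 951.7 ≈ 952 km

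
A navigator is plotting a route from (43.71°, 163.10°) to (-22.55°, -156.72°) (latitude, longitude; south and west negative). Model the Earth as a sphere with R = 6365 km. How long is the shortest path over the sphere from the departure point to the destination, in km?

8422 km

cos σ = sin φ₁ sin φ₂ + cos φ₁ cos φ₂ cos Δλ
      = sin(43.71°)sin(-22.55°) + cos(43.71°)cos(-22.55°)cos(40.18°) = 0.2451
σ = 75.815° → d = Rσ = 6365·1.32322 = 8422 km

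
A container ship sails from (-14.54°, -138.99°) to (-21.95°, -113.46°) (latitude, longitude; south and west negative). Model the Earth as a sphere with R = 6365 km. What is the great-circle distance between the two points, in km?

2812 km

Haversine: a = sin²(Δφ/2)+cos φ₁ cos φ₂ sin²(Δλ/2) = 0.04801;  σ = 2·atan2(√a,√(1−a))
σ = 25.313° → d = Rσ = 6365·0.44179 = 2812 km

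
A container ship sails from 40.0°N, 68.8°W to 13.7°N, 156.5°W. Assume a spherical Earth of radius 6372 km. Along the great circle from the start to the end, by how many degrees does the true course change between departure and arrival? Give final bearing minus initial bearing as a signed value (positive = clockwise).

-48.0°

At departure: θ₁ = atan2(sin Δλ cos φ₂, cos φ₁ sin φ₂ − sin φ₁ cos φ₂ cos Δλ) = 279.15°
At arrival: θ₂ = atan2(sin Δλ cos φ₁, −cos φ₂ sin φ₁ + sin φ₂ cos φ₁ cos Δλ) = 231.12°
Δθ = θ₂ − θ₁ = -48.0°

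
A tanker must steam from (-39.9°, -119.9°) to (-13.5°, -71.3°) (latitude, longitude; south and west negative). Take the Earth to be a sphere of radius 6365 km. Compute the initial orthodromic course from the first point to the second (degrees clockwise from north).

72.3°

N = sin Δλ·cos φ₂ = +0.7294;  D = cos φ₁ sin φ₂ − sin φ₁ cos φ₂ cos Δλ = +0.2334
initial course = atan2(N, D) = 72.26°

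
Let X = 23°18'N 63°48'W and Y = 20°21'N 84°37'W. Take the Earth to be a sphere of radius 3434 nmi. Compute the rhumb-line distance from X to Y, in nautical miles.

1171 nmi

Δψ = ln[tan(π/4+φ₂/2)/tan(π/4+φ₁/2)] = -0.0555;  Δφ = -0.0515 rad,  Δλ = -0.3633 rad
q = Δφ/Δψ = 0.9282
d = R·√(Δφ² + q²Δλ²) = 3434·0.34114 = 1171 nmi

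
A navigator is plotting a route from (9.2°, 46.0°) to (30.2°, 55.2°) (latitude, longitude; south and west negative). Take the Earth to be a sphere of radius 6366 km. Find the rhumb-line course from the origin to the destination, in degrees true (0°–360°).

Meridional parts: M(φ₁)=+0.1613, M(φ₂)=+0.5533 → ΔM = +0.3921;  Δλ = +0.1606 rad
tan C = Δλ / ΔM = +0.4095 → C = 22.27°

22.3°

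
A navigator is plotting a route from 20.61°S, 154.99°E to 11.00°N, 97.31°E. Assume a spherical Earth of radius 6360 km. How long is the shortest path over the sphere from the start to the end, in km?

7205 km

cos σ = sin φ₁ sin φ₂ + cos φ₁ cos φ₂ cos Δλ
      = sin(-20.61°)sin(11.00°) + cos(-20.61°)cos(11.00°)cos(-57.68°) = 0.4241
σ = 64.908° → d = Rσ = 6360·1.13286 = 7205 km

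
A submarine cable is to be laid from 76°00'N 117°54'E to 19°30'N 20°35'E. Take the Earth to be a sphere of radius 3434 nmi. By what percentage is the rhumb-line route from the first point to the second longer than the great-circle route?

Great circle: σ = 1.2715 rad → d_gc = Rσ = 4366.3 nmi
Rhumb: Δφ = -0.9861, Δλ = -1.6985, Δψ = -1.7502, q = Δφ/Δψ = 0.5634 → d_rh = R√(Δφ²+q²Δλ²) = 4718.7 nmi
Excess = (4718.7 − 4366.3) / 4366.3 = 352.4 / 4366.3 = 8.07% ≈ 8.1%

8.1%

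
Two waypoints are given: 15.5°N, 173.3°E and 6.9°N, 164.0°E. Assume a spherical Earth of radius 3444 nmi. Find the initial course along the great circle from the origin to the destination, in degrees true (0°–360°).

N = sin Δλ·cos φ₂ = -0.1604;  D = cos φ₁ sin φ₂ − sin φ₁ cos φ₂ cos Δλ = -0.1460
initial course = atan2(N, D) = 227.69°

227.7°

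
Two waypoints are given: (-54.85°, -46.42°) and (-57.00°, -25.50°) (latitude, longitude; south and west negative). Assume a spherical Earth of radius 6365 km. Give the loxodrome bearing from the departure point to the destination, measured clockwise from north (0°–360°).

100.4°

Δψ = ln[tan(π/4+φ₂/2)/tan(π/4+φ₁/2)] = -0.0670
Δλ = +0.3651 rad (taken the short way round)
course = atan2(Δλ, Δψ) = 100.40°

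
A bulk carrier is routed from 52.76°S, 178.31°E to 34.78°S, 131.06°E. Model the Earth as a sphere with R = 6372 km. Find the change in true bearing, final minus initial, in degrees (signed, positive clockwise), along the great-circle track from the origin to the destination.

At departure: θ₁ = atan2(sin Δλ cos φ₂, cos φ₁ sin φ₂ − sin φ₁ cos φ₂ cos Δλ) = 279.29°
At arrival: θ₂ = atan2(sin Δλ cos φ₁, −cos φ₂ sin φ₁ + sin φ₂ cos φ₁ cos Δλ) = 313.35°
Δθ = θ₂ − θ₁ = +34.1°

+34.1°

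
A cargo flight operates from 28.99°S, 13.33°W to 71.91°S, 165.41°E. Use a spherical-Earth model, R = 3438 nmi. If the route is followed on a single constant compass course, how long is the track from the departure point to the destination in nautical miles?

Rhumb course C = atan2(Δλ, Δψ) with Δψ = ln[tan(π/4+φ₂/2)/tan(π/4+φ₁/2)] = -1.3086, Δλ = +3.1196 → C = 112.76°
d = R·|Δφ| / |cos C| = 3438·0.74910 / 0.38682 = 6658 nmi

6658 nmi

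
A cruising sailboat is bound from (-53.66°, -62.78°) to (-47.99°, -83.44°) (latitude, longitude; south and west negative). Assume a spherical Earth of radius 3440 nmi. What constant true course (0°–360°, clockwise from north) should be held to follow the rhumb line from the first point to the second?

Meridional parts: M(φ₁)=-1.1141, M(φ₂)=-0.9572 → ΔM = +0.1569;  Δλ = -0.3606 rad
tan C = Δλ / ΔM = -2.2979 → C = 293.52°

293.5°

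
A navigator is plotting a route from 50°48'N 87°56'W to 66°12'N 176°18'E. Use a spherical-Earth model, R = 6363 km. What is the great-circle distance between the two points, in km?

cos σ = sin φ₁ sin φ₂ + cos φ₁ cos φ₂ cos Δλ
      = sin(50.80°)sin(66.20°) + cos(50.80°)cos(66.20°)cos(-95.77°) = 0.6834
σ = 46.889° → d = Rσ = 6363·0.81836 = 5207 km

5207 km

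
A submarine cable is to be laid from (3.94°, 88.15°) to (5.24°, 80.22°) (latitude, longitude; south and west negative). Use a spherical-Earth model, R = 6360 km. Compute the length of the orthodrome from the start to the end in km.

cos σ = sin φ₁ sin φ₂ + cos φ₁ cos φ₂ cos Δλ
      = sin(3.94°)sin(5.24°) + cos(3.94°)cos(5.24°)cos(-7.93°) = 0.9902
σ = 8.011° → d = Rσ = 6360·0.13981 = 889 km

889 km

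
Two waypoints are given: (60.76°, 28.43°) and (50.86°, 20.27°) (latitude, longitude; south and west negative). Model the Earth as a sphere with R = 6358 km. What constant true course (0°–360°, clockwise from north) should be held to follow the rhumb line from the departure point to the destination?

Meridional parts: M(φ₁)=+1.3438, M(φ₂)=+1.0342 → ΔM = -0.3096;  Δλ = -0.1424 rad
tan C = Δλ / ΔM = +0.4601 → C = 204.71°

204.7°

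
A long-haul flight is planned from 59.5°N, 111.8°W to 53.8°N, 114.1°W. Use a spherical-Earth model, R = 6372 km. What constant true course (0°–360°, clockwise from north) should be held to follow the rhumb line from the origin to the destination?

192.5°

Δψ = ln[tan(π/4+φ₂/2)/tan(π/4+φ₁/2)] = -0.1814
Δλ = -0.0401 rad (taken the short way round)
course = atan2(Δλ, Δψ) = 192.48°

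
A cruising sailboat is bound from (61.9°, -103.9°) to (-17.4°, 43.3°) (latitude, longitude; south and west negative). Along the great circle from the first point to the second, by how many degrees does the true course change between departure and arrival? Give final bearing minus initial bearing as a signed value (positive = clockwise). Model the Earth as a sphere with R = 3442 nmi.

Initial bearing θ₁ = atan2(sin Δλ cos φ₂, cos φ₁ sin φ₂ − sin φ₁ cos φ₂ cos Δλ) = 42.37°
Final bearing θ₂ = (initial bearing from the destination back to the start) + 180° = 160.57°
Δθ = θ₂ − θ₁ = +118.2°

+118.2°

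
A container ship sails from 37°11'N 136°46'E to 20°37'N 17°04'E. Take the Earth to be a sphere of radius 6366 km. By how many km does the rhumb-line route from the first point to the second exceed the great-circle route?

722 km

Great circle: cos σ = sin φ₁ sin φ₂ + cos φ₁ cos φ₂ cos Δλ,  σ = 1.7281 rad → d_gc = 11001.0 km
Rhumb line: Δψ = -0.3321, q = Δφ/Δψ = 0.8705, d_rh = R√(Δφ²+q²Δλ²) = 11723.1 km
Excess = 11723.1 − 11001.0 = 722.1 ≈ 722 km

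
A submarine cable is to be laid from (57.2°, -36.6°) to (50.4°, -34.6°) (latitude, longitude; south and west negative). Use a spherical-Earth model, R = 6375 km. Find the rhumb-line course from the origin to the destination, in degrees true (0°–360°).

Meridional parts: M(φ₁)=+1.2231, M(φ₂)=+1.0216 → ΔM = -0.2015;  Δλ = +0.0349 rad
tan C = Δλ / ΔM = -0.1732 → C = 170.17°

170.2°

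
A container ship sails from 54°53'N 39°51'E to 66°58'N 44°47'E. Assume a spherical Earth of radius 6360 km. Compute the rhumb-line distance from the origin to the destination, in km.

1367 km

Δψ = ln[tan(π/4+φ₂/2)/tan(π/4+φ₁/2)] = +0.4401;  Δφ = +0.2109 rad,  Δλ = +0.0861 rad
q = Δφ/Δψ = 0.4791
d = R·√(Δφ² + q²Δλ²) = 6360·0.21489 = 1367 km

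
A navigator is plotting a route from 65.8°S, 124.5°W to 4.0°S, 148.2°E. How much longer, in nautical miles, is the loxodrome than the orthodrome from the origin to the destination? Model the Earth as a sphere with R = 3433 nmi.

Great circle: cos σ = sin φ₁ sin φ₂ + cos φ₁ cos φ₂ cos Δλ,  σ = 1.4878 rad → d_gc = 5107.7 nmi
Rhumb line: Δψ = +1.4701, q = Δφ/Δψ = 0.7337, d_rh = R√(Δφ²+q²Δλ²) = 5332.9 nmi
Excess = 5332.9 − 5107.7 = 225.2 ≈ 225 nmi

225 nmi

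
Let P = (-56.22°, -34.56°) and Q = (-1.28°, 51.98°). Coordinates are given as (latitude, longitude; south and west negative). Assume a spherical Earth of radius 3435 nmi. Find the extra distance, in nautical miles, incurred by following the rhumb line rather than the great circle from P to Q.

163 nmi

Great circle: cos σ = sin φ₁ sin φ₂ + cos φ₁ cos φ₂ cos Δλ,  σ = 1.5187 rad → d_gc = 5216.6 nmi
Rhumb line: Δψ = +1.1696, q = Δφ/Δψ = 0.8198, d_rh = R√(Δφ²+q²Δλ²) = 5379.7 nmi
Excess = 5379.7 − 5216.6 = 163.1 ≈ 163 nmi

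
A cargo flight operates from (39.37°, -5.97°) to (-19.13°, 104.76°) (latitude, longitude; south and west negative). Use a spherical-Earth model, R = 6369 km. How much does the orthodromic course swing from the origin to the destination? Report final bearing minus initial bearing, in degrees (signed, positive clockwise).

At departure: θ₁ = atan2(sin Δλ cos φ₂, cos φ₁ sin φ₂ − sin φ₁ cos φ₂ cos Δλ) = 92.67°
At arrival: θ₂ = atan2(sin Δλ cos φ₁, −cos φ₂ sin φ₁ + sin φ₂ cos φ₁ cos Δλ) = 125.18°
Δθ = θ₂ − θ₁ = +32.5°

+32.5°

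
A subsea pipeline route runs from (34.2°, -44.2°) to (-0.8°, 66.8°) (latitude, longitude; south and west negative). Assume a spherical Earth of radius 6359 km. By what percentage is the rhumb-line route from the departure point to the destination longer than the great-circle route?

2.2%

Great circle: σ = 1.8799 rad → d_gc = Rσ = 11954.4 km
Rhumb: Δφ = -0.6109, Δλ = +1.9373, Δψ = -0.6498, q = Δφ/Δψ = 0.9400 → d_rh = R√(Δφ²+q²Δλ²) = 12214.7 km
Excess = (12214.7 − 11954.4) / 11954.4 = 260.3 / 11954.4 = 2.18% ≈ 2.2%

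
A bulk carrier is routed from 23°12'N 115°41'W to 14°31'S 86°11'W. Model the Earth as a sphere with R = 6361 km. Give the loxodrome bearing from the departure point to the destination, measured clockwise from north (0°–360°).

Meridional parts: M(φ₁)=+0.4165, M(φ₂)=-0.2561 → ΔM = -0.6726;  Δλ = +0.5149 rad
tan C = Δλ / ΔM = -0.7655 → C = 142.57°

142.6°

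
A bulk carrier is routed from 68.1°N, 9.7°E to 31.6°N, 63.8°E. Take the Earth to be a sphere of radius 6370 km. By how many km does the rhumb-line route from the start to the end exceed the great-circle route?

Great circle: cos σ = sin φ₁ sin φ₂ + cos φ₁ cos φ₂ cos Δλ,  σ = 0.8333 rad → d_gc = 5308.0 km
Rhumb line: Δψ = -1.0608, q = Δφ/Δψ = 0.6005, d_rh = R√(Δφ²+q²Δλ²) = 5432.7 km
Excess = 5432.7 − 5308.0 = 124.7 ≈ 125 km

125 km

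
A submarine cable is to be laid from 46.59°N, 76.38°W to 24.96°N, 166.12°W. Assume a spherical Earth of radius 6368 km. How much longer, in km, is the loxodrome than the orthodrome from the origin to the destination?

347 km

Great circle: cos σ = sin φ₁ sin φ₂ + cos φ₁ cos φ₂ cos Δλ,  σ = 1.2563 rad → d_gc = 7999.8 km
Rhumb line: Δψ = -0.4711, q = Δφ/Δψ = 0.8014, d_rh = R√(Δφ²+q²Δλ²) = 8346.7 km
Excess = 8346.7 − 7999.8 = 346.9 ≈ 347 km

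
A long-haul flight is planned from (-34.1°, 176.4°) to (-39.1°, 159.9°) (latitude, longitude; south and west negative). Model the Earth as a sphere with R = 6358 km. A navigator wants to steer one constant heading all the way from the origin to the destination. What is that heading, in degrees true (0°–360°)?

249.3°

Δψ = ln[tan(π/4+φ₂/2)/tan(π/4+φ₁/2)] = -0.1088
Δλ = -0.2880 rad (taken the short way round)
course = atan2(Δλ, Δψ) = 249.31°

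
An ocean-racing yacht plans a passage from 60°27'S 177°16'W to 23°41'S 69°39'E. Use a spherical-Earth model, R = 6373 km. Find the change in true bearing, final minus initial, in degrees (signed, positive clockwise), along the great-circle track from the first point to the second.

Initial bearing θ₁ = atan2(sin Δλ cos φ₂, cos φ₁ sin φ₂ − sin φ₁ cos φ₂ cos Δλ) = 238.79°
Final bearing θ₂ = (initial bearing from the destination back to the start) + 180° = 332.57°
Δθ = θ₂ − θ₁ = +93.8°

+93.8°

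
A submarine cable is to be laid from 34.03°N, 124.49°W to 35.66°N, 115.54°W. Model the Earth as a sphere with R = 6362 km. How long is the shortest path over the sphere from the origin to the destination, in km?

Haversine: a = sin²(Δφ/2)+cos φ₁ cos φ₂ sin²(Δλ/2) = 0.00430;  σ = 2·atan2(√a,√(1−a))
σ = 7.521° → d = Rσ = 6362·0.13127 = 835 km

835 km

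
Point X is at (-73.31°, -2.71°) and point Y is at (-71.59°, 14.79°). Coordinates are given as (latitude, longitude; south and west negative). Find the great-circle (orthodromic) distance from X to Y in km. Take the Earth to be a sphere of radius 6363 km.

614 km

Haversine: a = sin²(Δφ/2)+cos φ₁ cos φ₂ sin²(Δλ/2) = 0.00232;  σ = 2·atan2(√a,√(1−a))
σ = 5.527° → d = Rσ = 6363·0.09646 = 614 km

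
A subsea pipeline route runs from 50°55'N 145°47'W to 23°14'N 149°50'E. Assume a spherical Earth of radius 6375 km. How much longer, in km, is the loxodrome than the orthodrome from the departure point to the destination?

Great circle: cos σ = sin φ₁ sin φ₂ + cos φ₁ cos φ₂ cos Δλ,  σ = 0.9804 rad → d_gc = 6250.2 km
Rhumb line: Δψ = -0.6187, q = Δφ/Δψ = 0.7809, d_rh = R√(Δφ²+q²Δλ²) = 6386.0 km
Excess = 6386.0 − 6250.2 = 135.8 ≈ 136 km

136 km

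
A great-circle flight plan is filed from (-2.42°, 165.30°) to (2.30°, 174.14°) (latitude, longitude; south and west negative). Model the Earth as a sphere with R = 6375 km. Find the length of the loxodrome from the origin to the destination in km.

Δψ = ln[tan(π/4+φ₂/2)/tan(π/4+φ₁/2)] = +0.0824;  Δφ = +0.0824 rad,  Δλ = +0.1543 rad
q = Δφ/Δψ = 0.9997
d = R·√(Δφ² + q²Δλ²) = 6375·0.17486 = 1115 km

1115 km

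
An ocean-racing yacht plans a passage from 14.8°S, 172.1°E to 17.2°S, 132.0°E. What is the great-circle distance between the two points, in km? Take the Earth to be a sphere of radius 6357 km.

4278 km

Haversine: a = sin²(Δφ/2)+cos φ₁ cos φ₂ sin²(Δλ/2) = 0.10900;  σ = 2·atan2(√a,√(1−a))
σ = 38.555° → d = Rσ = 6357·0.67292 = 4278 km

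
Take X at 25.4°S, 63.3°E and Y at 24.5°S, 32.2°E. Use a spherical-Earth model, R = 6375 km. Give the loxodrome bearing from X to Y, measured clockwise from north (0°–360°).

271.8°

Meridional parts: M(φ₁)=-0.4586, M(φ₂)=-0.4413 → ΔM = +0.0173;  Δλ = -0.5428 rad
tan C = Δλ / ΔM = -31.3302 → C = 271.83°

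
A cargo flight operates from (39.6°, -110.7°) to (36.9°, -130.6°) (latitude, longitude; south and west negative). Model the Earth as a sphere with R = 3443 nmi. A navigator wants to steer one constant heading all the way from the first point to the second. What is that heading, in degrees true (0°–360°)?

Δψ = ln[tan(π/4+φ₂/2)/tan(π/4+φ₁/2)] = -0.0600
Δλ = -0.3473 rad (taken the short way round)
course = atan2(Δλ, Δψ) = 260.20°

260.2°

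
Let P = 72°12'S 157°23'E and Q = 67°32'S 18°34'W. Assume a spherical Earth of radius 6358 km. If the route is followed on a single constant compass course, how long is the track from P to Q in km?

Rhumb course C = atan2(Δλ, Δψ) with Δψ = ln[tan(π/4+φ₂/2)/tan(π/4+φ₁/2)] = +0.2377, Δλ = -3.0709 → C = 274.43°
d = R·|Δφ| / |cos C| = 6358·0.08145 / 0.07716 = 6711 km

6711 km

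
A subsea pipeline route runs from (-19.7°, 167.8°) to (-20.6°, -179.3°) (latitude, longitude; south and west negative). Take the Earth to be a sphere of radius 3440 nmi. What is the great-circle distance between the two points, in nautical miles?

729 nmi

Haversine: a = sin²(Δφ/2)+cos φ₁ cos φ₂ sin²(Δλ/2) = 0.01118;  σ = 2·atan2(√a,√(1−a))
σ = 12.141° → d = Rσ = 3440·0.21189 = 729 nmi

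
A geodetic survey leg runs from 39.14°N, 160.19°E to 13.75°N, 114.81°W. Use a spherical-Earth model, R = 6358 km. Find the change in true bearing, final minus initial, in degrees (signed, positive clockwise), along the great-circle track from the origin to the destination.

At departure: θ₁ = atan2(sin Δλ cos φ₂, cos φ₁ sin φ₂ − sin φ₁ cos φ₂ cos Δλ) = 82.30°
At arrival: θ₂ = atan2(sin Δλ cos φ₁, −cos φ₂ sin φ₁ + sin φ₂ cos φ₁ cos Δλ) = 127.69°
Δθ = θ₂ − θ₁ = +45.4°

+45.4°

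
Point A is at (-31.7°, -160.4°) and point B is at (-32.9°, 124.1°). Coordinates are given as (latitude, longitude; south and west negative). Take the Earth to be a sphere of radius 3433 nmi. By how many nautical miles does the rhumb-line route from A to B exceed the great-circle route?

Great circle: cos σ = sin φ₁ sin φ₂ + cos φ₁ cos φ₂ cos Δλ,  σ = 1.0880 rad → d_gc = 3735.0 nmi
Rhumb line: Δψ = -0.0248, q = Δφ/Δψ = 0.8452, d_rh = R√(Δφ²+q²Δλ²) = 3824.3 nmi
Excess = 3824.3 − 3735.0 = 89.3 ≈ 89 nmi

89 nmi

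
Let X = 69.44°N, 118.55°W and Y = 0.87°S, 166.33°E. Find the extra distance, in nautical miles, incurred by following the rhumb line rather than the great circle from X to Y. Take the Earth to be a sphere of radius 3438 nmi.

163 nmi

Great circle: cos σ = sin φ₁ sin φ₂ + cos φ₁ cos φ₂ cos Δλ,  σ = 1.4948 rad → d_gc = 5139.0 nmi
Rhumb line: Δψ = -1.7224, q = Δφ/Δψ = 0.7125, d_rh = R√(Δφ²+q²Δλ²) = 5302.1 nmi
Excess = 5302.1 − 5139.0 = 163.1 ≈ 163 nmi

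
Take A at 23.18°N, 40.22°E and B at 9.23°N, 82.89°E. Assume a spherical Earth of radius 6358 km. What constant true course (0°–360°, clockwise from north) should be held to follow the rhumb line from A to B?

Meridional parts: M(φ₁)=+0.4161, M(φ₂)=+0.1618 → ΔM = -0.2543;  Δλ = +0.7447 rad
tan C = Δλ / ΔM = -2.9288 → C = 108.85°

108.9°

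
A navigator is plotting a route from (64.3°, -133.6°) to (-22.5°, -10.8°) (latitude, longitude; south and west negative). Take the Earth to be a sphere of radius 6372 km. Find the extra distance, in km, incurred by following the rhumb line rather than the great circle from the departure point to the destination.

823 km

Great circle: cos σ = sin φ₁ sin φ₂ + cos φ₁ cos φ₂ cos Δλ,  σ = 2.1674 rad → d_gc = 13810.9 km
Rhumb line: Δψ = -1.8811, q = Δφ/Δψ = 0.8053, d_rh = R√(Δφ²+q²Δλ²) = 14633.9 km
Excess = 14633.9 − 13810.9 = 823.0 ≈ 823 km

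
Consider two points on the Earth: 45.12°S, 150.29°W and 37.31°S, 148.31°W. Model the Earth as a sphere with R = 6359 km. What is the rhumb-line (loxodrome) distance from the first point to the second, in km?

Rhumb course C = atan2(Δλ, Δψ) with Δψ = ln[tan(π/4+φ₂/2)/tan(π/4+φ₁/2)] = +0.1816, Δλ = +0.0346 → C = 10.78°
d = R·|Δφ| / |cos C| = 6359·0.13631 / 0.98236 = 882 km

882 km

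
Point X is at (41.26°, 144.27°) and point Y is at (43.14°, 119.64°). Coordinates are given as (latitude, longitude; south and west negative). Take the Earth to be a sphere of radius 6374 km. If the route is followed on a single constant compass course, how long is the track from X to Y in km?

Rhumb course C = atan2(Δλ, Δψ) with Δψ = ln[tan(π/4+φ₂/2)/tan(π/4+φ₁/2)] = +0.0443, Δλ = -0.4299 → C = 275.88°
d = R·|Δφ| / |cos C| = 6374·0.03281 / 0.10251 = 2040 km

2040 km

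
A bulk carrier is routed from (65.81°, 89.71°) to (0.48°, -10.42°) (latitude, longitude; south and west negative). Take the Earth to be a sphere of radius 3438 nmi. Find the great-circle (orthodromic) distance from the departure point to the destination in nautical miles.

5622 nmi

Haversine: a = sin²(Δφ/2)+cos φ₁ cos φ₂ sin²(Δλ/2) = 0.53221;  σ = 2·atan2(√a,√(1−a))
σ = 93.694° → d = Rσ = 3438·1.63527 = 5622 nmi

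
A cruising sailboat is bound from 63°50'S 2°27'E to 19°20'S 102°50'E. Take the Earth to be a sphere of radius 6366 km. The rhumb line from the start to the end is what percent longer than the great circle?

7.4%

Great circle: σ = 1.3468 rad → d_gc = Rσ = 8573.7 km
Rhumb: Δφ = +0.7767, Δλ = +1.7520, Δψ = +1.1153, q = Δφ/Δψ = 0.6964 → d_rh = R√(Δφ²+q²Δλ²) = 9207.3 km
Excess = (9207.3 − 8573.7) / 8573.7 = 633.6 / 8573.7 = 7.39% ≈ 7.4%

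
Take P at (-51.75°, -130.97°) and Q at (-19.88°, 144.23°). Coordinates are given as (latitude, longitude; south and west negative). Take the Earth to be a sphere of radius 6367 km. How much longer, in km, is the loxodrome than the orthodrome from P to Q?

307 km

Great circle: cos σ = sin φ₁ sin φ₂ + cos φ₁ cos φ₂ cos Δλ,  σ = 1.2453 rad → d_gc = 7928.6 km
Rhumb line: Δψ = +0.7049, q = Δφ/Δψ = 0.7891, d_rh = R√(Δφ²+q²Δλ²) = 8235.9 km
Excess = 8235.9 − 7928.6 = 307.3 ≈ 307 km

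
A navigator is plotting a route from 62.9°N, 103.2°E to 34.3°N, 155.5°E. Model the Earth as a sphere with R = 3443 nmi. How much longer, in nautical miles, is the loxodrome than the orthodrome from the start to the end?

Great circle: cos σ = sin φ₁ sin φ₂ + cos φ₁ cos φ₂ cos Δλ,  σ = 0.7499 rad → d_gc = 2581.7 nmi
Rhumb line: Δψ = -0.7850, q = Δφ/Δψ = 0.6359, d_rh = R√(Δφ²+q²Δλ²) = 2635.9 nmi
Excess = 2635.9 − 2581.7 = 54.2 ≈ 54 nmi

54 nmi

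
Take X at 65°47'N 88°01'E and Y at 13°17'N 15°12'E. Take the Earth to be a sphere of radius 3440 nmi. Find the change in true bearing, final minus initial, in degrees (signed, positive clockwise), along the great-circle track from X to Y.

Initial bearing θ₁ = atan2(sin Δλ cos φ₂, cos φ₁ sin φ₂ − sin φ₁ cos φ₂ cos Δλ) = 259.76°
Final bearing θ₂ = (initial bearing from the destination back to the start) + 180° = 204.50°
Δθ = θ₂ − θ₁ = -55.3°

-55.3°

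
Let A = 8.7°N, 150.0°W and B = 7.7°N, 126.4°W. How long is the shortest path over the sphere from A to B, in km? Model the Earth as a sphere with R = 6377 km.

2602 km

Haversine: a = sin²(Δφ/2)+cos φ₁ cos φ₂ sin²(Δλ/2) = 0.04104;  σ = 2·atan2(√a,√(1−a))
σ = 23.376° → d = Rσ = 6377·0.40799 = 2602 km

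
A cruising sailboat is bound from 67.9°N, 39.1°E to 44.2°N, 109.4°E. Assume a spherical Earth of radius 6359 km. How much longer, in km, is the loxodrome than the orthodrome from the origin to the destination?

Great circle: cos σ = sin φ₁ sin φ₂ + cos φ₁ cos φ₂ cos Δλ,  σ = 0.7424 rad → d_gc = 4720.8 km
Rhumb line: Δψ = -0.7715, q = Δφ/Δψ = 0.5361, d_rh = R√(Δφ²+q²Δλ²) = 4941.4 km
Excess = 4941.4 − 4720.8 = 220.6 ≈ 221 km

221 km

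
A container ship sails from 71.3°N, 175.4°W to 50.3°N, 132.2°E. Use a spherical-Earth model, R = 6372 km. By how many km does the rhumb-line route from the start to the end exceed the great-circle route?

Great circle: cos σ = sin φ₁ sin φ₂ + cos φ₁ cos φ₂ cos Δλ,  σ = 0.5477 rad → d_gc = 3489.8 km
Rhumb line: Δψ = -0.7851, q = Δφ/Δψ = 0.4669, d_rh = R√(Δφ²+q²Δλ²) = 3585.6 km
Excess = 3585.6 − 3489.8 = 95.8 ≈ 96 km

96 km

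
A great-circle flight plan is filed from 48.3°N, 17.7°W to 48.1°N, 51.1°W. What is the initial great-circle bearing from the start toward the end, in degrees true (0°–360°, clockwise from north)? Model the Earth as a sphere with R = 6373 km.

N = sin Δλ·cos φ₂ = -0.3676;  D = cos φ₁ sin φ₂ − sin φ₁ cos φ₂ cos Δλ = +0.0789
initial course = atan2(N, D) = 282.11°

282.1°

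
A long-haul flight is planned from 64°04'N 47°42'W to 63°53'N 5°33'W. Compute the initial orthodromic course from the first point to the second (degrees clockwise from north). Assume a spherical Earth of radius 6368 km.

71.4°

N = sin Δλ·cos φ₂ = +0.2954;  D = cos φ₁ sin φ₂ − sin φ₁ cos φ₂ cos Δλ = +0.0992
initial course = atan2(N, D) = 71.44°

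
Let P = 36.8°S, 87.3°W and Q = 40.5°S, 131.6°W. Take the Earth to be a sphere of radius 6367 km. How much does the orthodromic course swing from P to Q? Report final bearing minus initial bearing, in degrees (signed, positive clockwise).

+28.5°

Initial bearing θ₁ = atan2(sin Δλ cos φ₂, cos φ₁ sin φ₂ − sin φ₁ cos φ₂ cos Δλ) = 249.93°
Final bearing θ₂ = (initial bearing from the destination back to the start) + 180° = 278.47°
Δθ = θ₂ − θ₁ = +28.5°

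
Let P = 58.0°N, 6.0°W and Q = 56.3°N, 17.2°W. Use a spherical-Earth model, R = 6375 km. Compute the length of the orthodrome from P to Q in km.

701 km

cos σ = sin φ₁ sin φ₂ + cos φ₁ cos φ₂ cos Δλ
      = sin(58.00°)sin(56.30°) + cos(58.00°)cos(56.30°)cos(-11.20°) = 0.9940
σ = 6.300° → d = Rσ = 6375·0.10996 = 701 km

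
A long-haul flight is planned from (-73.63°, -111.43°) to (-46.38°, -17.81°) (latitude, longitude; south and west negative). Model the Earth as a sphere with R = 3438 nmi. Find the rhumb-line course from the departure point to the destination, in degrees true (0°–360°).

Meridional parts: M(φ₁)=-1.9391, M(φ₂)=-0.9159 → ΔM = +1.0232;  Δλ = +1.6340 rad
tan C = Δλ / ΔM = +1.5969 → C = 57.94°

57.9°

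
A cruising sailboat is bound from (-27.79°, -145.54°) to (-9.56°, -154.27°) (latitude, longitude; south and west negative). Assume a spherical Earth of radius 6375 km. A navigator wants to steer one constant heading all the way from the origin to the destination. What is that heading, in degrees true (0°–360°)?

Meridional parts: M(φ₁)=-0.5052, M(φ₂)=-0.1676 → ΔM = +0.3376;  Δλ = -0.1524 rad
tan C = Δλ / ΔM = -0.4513 → C = 335.71°

335.7°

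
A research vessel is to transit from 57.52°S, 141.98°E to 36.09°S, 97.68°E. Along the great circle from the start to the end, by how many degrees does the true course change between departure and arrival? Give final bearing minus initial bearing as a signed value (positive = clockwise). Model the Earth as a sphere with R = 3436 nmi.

At departure: θ₁ = atan2(sin Δλ cos φ₂, cos φ₁ sin φ₂ − sin φ₁ cos φ₂ cos Δλ) = 286.91°
At arrival: θ₂ = atan2(sin Δλ cos φ₁, −cos φ₂ sin φ₁ + sin φ₂ cos φ₁ cos Δλ) = 320.52°
Δθ = θ₂ − θ₁ = +33.6°

+33.6°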